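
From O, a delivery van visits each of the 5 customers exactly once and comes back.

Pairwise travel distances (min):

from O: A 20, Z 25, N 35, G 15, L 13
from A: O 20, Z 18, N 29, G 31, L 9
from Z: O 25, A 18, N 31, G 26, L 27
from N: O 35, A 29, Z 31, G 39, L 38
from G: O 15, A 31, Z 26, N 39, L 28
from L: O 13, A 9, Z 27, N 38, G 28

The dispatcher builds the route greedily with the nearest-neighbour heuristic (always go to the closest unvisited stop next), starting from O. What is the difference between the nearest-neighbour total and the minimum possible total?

From O: L=13, G=15, A=20, Z=25, N=35 → choose L (13).
From L: A=9, Z=27, G=28, N=38 → choose A (9).
From A: Z=18, N=29, G=31 → choose Z (18).
From Z: G=26, N=31 → choose G (26).
From G: N=39 → choose N (39).
NN route O → L → A → Z → G → N → O costs 140.
Optimal: O → G → Z → N → A → L → O costs 123 (by enumerating all 60 distinct tours).
Excess = 140 − 123 = 17.

17 min longer than the optimal tour.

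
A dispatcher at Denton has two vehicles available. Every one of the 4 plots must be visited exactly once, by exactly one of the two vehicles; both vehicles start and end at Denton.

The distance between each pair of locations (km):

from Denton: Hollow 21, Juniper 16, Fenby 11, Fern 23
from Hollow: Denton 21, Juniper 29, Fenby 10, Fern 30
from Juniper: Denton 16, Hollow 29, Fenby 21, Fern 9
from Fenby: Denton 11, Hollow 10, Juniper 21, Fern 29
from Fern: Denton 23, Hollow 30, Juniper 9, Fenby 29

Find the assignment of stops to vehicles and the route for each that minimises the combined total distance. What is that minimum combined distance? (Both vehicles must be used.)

Minimum combined distance: 90 km.

There are 2^3 − 1 = 7 ways to divide the 4 stops into two non-empty groups. For each, the best each vehicle can do is its own shortest tour through its group:
  {Hollow} + {Juniper, Fenby, Fern}: 42 + 64 = 106
  {Juniper} + {Hollow, Fenby, Fern}: 32 + 74 = 106
  {Hollow, Juniper} + {Fenby, Fern}: 66 + 63 = 129
  {Fenby} + {Hollow, Juniper, Fern}: 22 + 76 = 98
  {Hollow, Fenby} + {Juniper, Fern}: 42 + 48 = 90
  {Juniper, Fenby} + {Hollow, Fern}: 48 + 74 = 122
  … (7 splits in total)
Best: vehicle 1 Denton → Hollow → Fenby → Denton = 42; vehicle 2 Denton → Juniper → Fern → Denton = 48; combined 90.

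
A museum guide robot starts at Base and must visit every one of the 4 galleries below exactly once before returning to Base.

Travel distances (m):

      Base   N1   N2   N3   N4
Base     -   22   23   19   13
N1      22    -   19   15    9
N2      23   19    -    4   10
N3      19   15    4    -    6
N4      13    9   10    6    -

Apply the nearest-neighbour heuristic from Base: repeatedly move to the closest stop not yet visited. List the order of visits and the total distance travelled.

From Base: distances to unvisited — N4=13, N3=19, N1=22, N2=23. Nearest is N4 (13).
From N4: distances to unvisited — N3=6, N1=9, N2=10. Nearest is N3 (6).
From N3: distances to unvisited — N2=4, N1=15. Nearest is N2 (4).
From N2: distances to unvisited — N1=19. Nearest is N1 (19).
Return N1→Base: 22.
Total = 13 + 6 + 4 + 19 + 22 = 64.

Total distance 64 m via the nearest-neighbour route Base → N4 → N3 → N2 → N1 → Base.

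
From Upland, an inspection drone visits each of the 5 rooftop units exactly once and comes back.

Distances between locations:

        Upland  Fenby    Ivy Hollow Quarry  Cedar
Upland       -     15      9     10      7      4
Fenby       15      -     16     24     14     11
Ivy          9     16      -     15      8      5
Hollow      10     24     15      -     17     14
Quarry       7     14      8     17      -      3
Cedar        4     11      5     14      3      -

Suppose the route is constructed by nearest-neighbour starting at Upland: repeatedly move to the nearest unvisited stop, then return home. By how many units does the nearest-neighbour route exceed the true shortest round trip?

The nearest-neighbour route is 7 longer than optimal.

From Upland: Cedar=4, Quarry=7, Ivy=9, Hollow=10, Fenby=15 → choose Cedar (4).
From Cedar: Quarry=3, Ivy=5, Fenby=11, Hollow=14 → choose Quarry (3).
From Quarry: Ivy=8, Fenby=14, Hollow=17 → choose Ivy (8).
From Ivy: Hollow=15, Fenby=16 → choose Hollow (15).
From Hollow: Fenby=24 → choose Fenby (24).
NN route Upland → Cedar → Quarry → Ivy → Hollow → Fenby → Upland costs 69.
Optimal: Upland → Fenby → Quarry → Cedar → Ivy → Hollow → Upland costs 62 (by enumerating all 60 distinct tours).
Excess = 69 − 62 = 7.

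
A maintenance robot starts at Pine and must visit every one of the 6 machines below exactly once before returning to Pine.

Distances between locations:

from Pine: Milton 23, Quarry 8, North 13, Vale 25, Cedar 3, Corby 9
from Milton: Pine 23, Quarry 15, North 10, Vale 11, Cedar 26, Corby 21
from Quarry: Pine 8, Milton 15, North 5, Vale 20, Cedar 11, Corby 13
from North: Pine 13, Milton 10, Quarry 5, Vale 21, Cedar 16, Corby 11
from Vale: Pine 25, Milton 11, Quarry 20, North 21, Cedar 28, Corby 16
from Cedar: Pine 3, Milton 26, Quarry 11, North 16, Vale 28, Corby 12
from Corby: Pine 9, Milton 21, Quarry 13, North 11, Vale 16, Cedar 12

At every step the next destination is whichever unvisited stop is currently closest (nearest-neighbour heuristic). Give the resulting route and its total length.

Total distance 65 via the nearest-neighbour route Pine → Cedar → Quarry → North → Milton → Vale → Corby → Pine.

At Pine the remaining stops are Cedar 3, Quarry 8, Corby 9, North 13, Milton 23, Vale 25; go to Cedar.
At Cedar the remaining stops are Quarry 11, Corby 12, North 16, Milton 26, Vale 28; go to Quarry.
At Quarry the remaining stops are North 5, Corby 13, Milton 15, Vale 20; go to North.
At North the remaining stops are Milton 10, Corby 11, Vale 21; go to Milton.
At Milton the remaining stops are Vale 11, Corby 21; go to Vale.
At Vale the remaining stops are Corby 16; go to Corby.
Return Corby→Pine: 9.
Total = 3 + 11 + 5 + 10 + 11 + 16 + 9 = 65.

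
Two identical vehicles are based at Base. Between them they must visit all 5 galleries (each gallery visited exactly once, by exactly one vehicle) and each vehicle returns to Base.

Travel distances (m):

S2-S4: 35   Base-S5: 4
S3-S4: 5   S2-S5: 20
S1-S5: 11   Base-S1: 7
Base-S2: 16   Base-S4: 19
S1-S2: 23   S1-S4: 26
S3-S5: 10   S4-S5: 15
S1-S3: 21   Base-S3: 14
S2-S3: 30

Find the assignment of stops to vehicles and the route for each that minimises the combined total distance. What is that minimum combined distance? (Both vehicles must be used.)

Check every non-empty split of the stops between the two vehicles; for each half take its own optimal tour:
  {S1} + {S2, S3, S4, S5}: 14 + 70 = 84
  {S2} + {S1, S3, S4, S5}: 32 + 52 = 84
  {S1, S2} + {S3, S4, S5}: 46 + 38 = 84
  {S3} + {S1, S2, S4, S5}: 28 + 84 = 112
  {S1, S3} + {S2, S4, S5}: 42 + 70 = 112
  {S2, S3} + {S1, S4, S5}: 60 + 52 = 112
  … (15 splits in total)
Best: vehicle 1 Base → S1 → Base = 14; vehicle 2 Base → S2 → S3 → S4 → S5 → Base = 70; combined 84.

84 m — the smallest possible combined total.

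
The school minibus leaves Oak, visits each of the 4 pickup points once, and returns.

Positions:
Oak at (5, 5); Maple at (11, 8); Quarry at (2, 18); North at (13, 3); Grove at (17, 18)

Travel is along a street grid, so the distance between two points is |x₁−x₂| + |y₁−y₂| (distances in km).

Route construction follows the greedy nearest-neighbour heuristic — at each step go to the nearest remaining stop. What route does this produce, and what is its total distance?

Total distance 66 km via the nearest-neighbour route Oak → Maple → North → Grove → Quarry → Oak.

At Oak the remaining stops are Maple 9, North 10, Quarry 16, Grove 25; go to Maple.
At Maple the remaining stops are North 7, Grove 16, Quarry 19; go to North.
At North the remaining stops are Grove 19, Quarry 26; go to Grove.
At Grove the remaining stops are Quarry 15; go to Quarry.
Return Quarry→Oak: 16.
Total = 9 + 7 + 19 + 15 + 16 = 66.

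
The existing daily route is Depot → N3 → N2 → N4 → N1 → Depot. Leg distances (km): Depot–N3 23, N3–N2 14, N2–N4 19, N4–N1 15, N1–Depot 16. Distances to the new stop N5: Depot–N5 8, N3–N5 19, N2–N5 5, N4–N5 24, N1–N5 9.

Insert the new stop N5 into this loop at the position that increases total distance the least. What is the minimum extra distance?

Adding 1 km by placing N5 on the N1–Depot leg.

Insertion cost between consecutive stops i–j is d(i,N5) + d(N5,j) − d(i,j):
  between Depot and N3: 8 + 19 − 23 = 4
  between N3 and N2: 19 + 5 − 14 = 10
  between N2 and N4: 5 + 24 − 19 = 10
  between N4 and N1: 24 + 9 − 15 = 18
  between N1 and Depot: 9 + 8 − 16 = 1
Cheapest insertion is between N1 and Depot, adding 1.
New total = 87 + 1 = 88.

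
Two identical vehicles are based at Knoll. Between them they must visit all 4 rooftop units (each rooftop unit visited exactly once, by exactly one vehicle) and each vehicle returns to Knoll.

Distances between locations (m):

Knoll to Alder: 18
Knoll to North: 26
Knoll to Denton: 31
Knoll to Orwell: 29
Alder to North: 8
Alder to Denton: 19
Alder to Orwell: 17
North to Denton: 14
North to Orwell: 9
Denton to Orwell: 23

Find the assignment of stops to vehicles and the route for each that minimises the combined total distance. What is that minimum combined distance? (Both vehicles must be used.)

Try each way of splitting the stops between the two vehicles (each non-empty) and, for each split, find the best tour for each vehicle:
  {Alder} + {North, Denton, Orwell}: 36 + 83 = 119
  {North} + {Alder, Denton, Orwell}: 52 + 89 = 141
  {Alder, North} + {Denton, Orwell}: 52 + 83 = 135
  {Denton} + {Alder, North, Orwell}: 62 + 64 = 126
  {Alder, Denton} + {North, Orwell}: 68 + 64 = 132
  {North, Denton} + {Alder, Orwell}: 71 + 64 = 135
  … (7 splits in total)
Best: vehicle 1 Knoll → Alder → Knoll = 36; vehicle 2 Knoll → Denton → North → Orwell → Knoll = 83; combined 119.

119 m — the smallest possible combined total.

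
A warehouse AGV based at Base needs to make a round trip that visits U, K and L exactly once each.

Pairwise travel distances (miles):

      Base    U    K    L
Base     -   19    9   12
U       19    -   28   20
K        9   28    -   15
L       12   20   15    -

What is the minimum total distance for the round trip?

Shortest round trip = 63 miles.

There are 3 distinct closed tours to check (reversals are equivalent).
Base-U-K-L-Base: 19+28+15+12 = 74
Base-U-L-K-Base: 19+20+15+9 = 63
Base-K-U-L-Base: 9+28+20+12 = 69
The minimum is 63.
One optimal route: Base → U → L → K → Base (or its reverse).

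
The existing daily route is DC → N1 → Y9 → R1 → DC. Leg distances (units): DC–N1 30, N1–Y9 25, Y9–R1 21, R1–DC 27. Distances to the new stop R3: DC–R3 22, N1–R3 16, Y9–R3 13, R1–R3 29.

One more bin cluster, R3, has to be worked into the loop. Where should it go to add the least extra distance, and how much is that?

Minimum extra distance: 4, inserting R3 between N1 and Y9.

Insertion cost between consecutive stops i–j is d(i,R3) + d(R3,j) − d(i,j):
  between DC and N1: 22 + 16 − 30 = 8
  between N1 and Y9: 16 + 13 − 25 = 4
  between Y9 and R1: 13 + 29 − 21 = 21
  between R1 and DC: 29 + 22 − 27 = 24
Cheapest insertion is between N1 and Y9, adding 4.
New total = 103 + 4 = 107.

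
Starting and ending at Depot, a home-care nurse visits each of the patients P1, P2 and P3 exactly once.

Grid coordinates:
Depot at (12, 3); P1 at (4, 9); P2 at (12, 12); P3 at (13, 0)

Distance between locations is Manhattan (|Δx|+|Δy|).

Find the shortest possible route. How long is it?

With 3 stops there are 3!/2 = 3 distinct round trips (a route and its reverse cost the same).
Depot→P1→P2→P3→Depot: 14+11+13+4 = 42
Depot→P1→P3→P2→Depot: 14+18+13+9 = 54
Depot→P2→P1→P3→Depot: 9+11+18+4 = 42
The minimum is 42.
One optimal route: Depot → P1 → P2 → P3 → Depot (or its reverse).

Minimum total distance: 42.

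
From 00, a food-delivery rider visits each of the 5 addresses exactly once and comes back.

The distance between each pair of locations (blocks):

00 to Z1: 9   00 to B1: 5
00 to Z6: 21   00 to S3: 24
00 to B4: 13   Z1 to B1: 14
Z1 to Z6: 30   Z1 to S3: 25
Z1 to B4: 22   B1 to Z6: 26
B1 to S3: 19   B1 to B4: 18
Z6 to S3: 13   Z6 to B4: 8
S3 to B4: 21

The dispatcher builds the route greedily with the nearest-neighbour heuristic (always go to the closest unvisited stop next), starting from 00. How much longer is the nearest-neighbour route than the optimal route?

From 00: B1=5, Z1=9, B4=13, Z6=21, S3=24 → choose B1 (5).
From B1: Z1=14, B4=18, S3=19, Z6=26 → choose Z1 (14).
From Z1: B4=22, S3=25, Z6=30 → choose B4 (22).
From B4: Z6=8, S3=21 → choose Z6 (8).
From Z6: S3=13 → choose S3 (13).
NN route 00 → B1 → Z1 → B4 → Z6 → S3 → 00 costs 86.
Optimal: 00 → Z1 → B1 → S3 → Z6 → B4 → 00 costs 76 (by enumerating all 60 distinct tours).
Excess = 86 − 76 = 10.

Excess over optimum: 10 blocks.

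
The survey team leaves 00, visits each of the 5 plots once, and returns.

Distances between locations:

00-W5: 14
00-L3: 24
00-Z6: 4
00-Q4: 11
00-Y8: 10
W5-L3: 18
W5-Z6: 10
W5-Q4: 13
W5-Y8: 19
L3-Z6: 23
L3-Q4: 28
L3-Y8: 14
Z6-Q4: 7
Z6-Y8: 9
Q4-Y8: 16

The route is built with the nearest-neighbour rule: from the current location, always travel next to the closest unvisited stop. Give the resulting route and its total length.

Nearest-neighbour total = 66; route 00 → Z6 → Q4 → W5 → L3 → Y8 → 00.

From 00: distances to unvisited — Z6=4, Y8=10, Q4=11, W5=14, L3=24. Nearest is Z6 (4).
From Z6: distances to unvisited — Q4=7, Y8=9, W5=10, L3=23. Nearest is Q4 (7).
From Q4: distances to unvisited — W5=13, Y8=16, L3=28. Nearest is W5 (13).
From W5: distances to unvisited — L3=18, Y8=19. Nearest is L3 (18).
From L3: distances to unvisited — Y8=14. Nearest is Y8 (14).
Return Y8→00: 10.
Total = 4 + 7 + 13 + 18 + 14 + 10 = 66.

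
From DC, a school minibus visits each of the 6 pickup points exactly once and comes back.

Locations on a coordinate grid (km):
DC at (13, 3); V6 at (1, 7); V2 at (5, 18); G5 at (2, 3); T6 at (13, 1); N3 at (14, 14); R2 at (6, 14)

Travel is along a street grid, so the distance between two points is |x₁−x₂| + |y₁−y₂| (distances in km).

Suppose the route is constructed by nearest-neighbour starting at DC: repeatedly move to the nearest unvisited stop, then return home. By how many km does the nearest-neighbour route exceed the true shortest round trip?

DC: T6=2, G5=11, N3=12, V6=16, R2=18, V2=23 ⇒ T6
T6: G5=13, N3=14, V6=18, R2=20, V2=25 ⇒ G5
G5: V6=5, R2=15, V2=18, N3=23 ⇒ V6
V6: R2=12, V2=15, N3=20 ⇒ R2
R2: V2=5, N3=8 ⇒ V2
V2: N3=13 ⇒ N3
NN route DC → T6 → G5 → V6 → R2 → V2 → N3 → DC costs 62.
Optimal: DC → G5 → V6 → V2 → R2 → N3 → T6 → DC costs 60 (by enumerating all 360 distinct tours).
Excess = 62 − 60 = 2.

Excess over optimum: 2 km.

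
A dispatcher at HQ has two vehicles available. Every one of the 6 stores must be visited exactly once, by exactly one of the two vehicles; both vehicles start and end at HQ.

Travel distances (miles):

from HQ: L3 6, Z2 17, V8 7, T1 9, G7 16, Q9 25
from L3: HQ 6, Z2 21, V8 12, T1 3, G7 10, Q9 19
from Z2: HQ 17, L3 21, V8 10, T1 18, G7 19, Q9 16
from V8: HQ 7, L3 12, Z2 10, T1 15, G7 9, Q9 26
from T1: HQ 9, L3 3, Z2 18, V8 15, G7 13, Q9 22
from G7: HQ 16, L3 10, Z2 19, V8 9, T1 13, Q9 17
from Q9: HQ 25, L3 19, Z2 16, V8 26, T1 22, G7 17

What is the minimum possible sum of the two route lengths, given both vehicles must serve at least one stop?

84 miles — the smallest possible combined total.

There are 2^5 − 1 = 31 ways to divide the 6 stops into two non-empty groups. For each, the best each vehicle can do is its own shortest tour through its group:
  {L3} + {Z2, V8, T1, G7, Q9}: 12 + 72 = 84
  {Z2} + {L3, V8, T1, G7, Q9}: 34 + 64 = 98
  {L3, Z2} + {V8, T1, G7, Q9}: 44 + 64 = 108
  {V8} + {L3, Z2, T1, G7, Q9}: 14 + 72 = 86
  {L3, V8} + {Z2, T1, G7, Q9}: 25 + 72 = 97
  {Z2, V8} + {L3, T1, G7, Q9}: 34 + 64 = 98
  … (31 splits in total)
Best: vehicle 1 HQ → L3 → HQ = 12; vehicle 2 HQ → V8 → Z2 → Q9 → G7 → T1 → HQ = 72; combined 84.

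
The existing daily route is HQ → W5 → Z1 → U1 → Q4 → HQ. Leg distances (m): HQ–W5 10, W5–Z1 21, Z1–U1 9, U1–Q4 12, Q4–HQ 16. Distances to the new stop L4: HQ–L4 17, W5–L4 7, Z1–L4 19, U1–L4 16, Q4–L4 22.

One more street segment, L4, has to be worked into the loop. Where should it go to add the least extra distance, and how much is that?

Insertion cost between consecutive stops i–j is d(i,L4) + d(L4,j) − d(i,j):
  between HQ and W5: 17 + 7 − 10 = 14
  between W5 and Z1: 7 + 19 − 21 = 5
  between Z1 and U1: 19 + 16 − 9 = 26
  between U1 and Q4: 16 + 22 − 12 = 26
  between Q4 and HQ: 22 + 17 − 16 = 23
Cheapest insertion is between W5 and Z1, adding 5.
New total = 68 + 5 = 73.

Minimum extra distance: 5 m, inserting L4 between W5 and Z1.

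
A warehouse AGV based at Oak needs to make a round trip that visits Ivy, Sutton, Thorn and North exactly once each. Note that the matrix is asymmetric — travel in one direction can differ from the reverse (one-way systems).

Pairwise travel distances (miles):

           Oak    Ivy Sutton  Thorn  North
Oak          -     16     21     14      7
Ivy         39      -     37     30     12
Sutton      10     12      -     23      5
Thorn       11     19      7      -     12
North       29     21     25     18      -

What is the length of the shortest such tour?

63 miles — the shortest possible round trip.

Oak - Ivy - Sutton - Thorn - North - Oak: 16+37+23+12+29 = 117
Oak - Ivy - Sutton - North - Thorn - Oak: 16+37+5+18+11 = 87
Oak - Ivy - Thorn - Sutton - North - Oak: 16+30+7+5+29 = 87
Oak - Ivy - Thorn - North - Sutton - Oak: 16+30+12+25+10 = 93
Oak - Ivy - North - Sutton - Thorn - Oak: 16+12+25+23+11 = 87
Oak - Ivy - North - Thorn - Sutton - Oak: 16+12+18+7+10 = 63
Oak - Sutton - Ivy - Thorn - North - Oak: 21+12+30+12+29 = 104
Oak - Sutton - Ivy - North - Thorn - Oak: 21+12+12+18+11 = 74
Oak - Sutton - Thorn - Ivy - North - Oak: 21+23+19+12+29 = 104
Oak - Sutton - Thorn - North - Ivy - Oak: 21+23+12+21+39 = 116
Oak - Sutton - North - Ivy - Thorn - Oak: 21+5+21+30+11 = 88
Oak - Sutton - North - Thorn - Ivy - Oak: 21+5+18+19+39 = 102
Oak - Thorn - Ivy - Sutton - North - Oak: 14+19+37+5+29 = 104
Oak - Thorn - Ivy - North - Sutton - Oak: 14+19+12+25+10 = 80
… (10 more)
The minimum is 63.
One optimal route: Oak → Ivy → North → Thorn → Sutton → Oak.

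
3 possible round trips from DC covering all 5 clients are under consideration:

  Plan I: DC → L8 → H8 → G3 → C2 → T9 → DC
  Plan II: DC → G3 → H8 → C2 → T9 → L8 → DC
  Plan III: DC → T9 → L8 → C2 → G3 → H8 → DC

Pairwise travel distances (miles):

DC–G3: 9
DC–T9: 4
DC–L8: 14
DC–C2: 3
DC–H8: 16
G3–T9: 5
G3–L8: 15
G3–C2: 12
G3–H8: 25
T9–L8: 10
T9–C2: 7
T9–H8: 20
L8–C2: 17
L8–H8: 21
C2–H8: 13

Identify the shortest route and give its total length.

Plan I: 14 + 21 + 25 + 12 + 7 + 4 = 83
Plan II: 9 + 25 + 13 + 7 + 10 + 14 = 78
Plan III: 4 + 10 + 17 + 12 + 25 + 16 = 84

Shortest is Plan II, total 78 miles.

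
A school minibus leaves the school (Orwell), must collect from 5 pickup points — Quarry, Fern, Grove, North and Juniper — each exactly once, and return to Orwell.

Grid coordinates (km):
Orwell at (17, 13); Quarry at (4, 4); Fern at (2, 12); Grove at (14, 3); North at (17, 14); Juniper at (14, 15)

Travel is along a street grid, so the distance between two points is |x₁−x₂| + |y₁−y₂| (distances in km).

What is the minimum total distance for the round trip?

Shortest round trip = 54 km.

With 5 stops there are 5!/2 = 60 distinct round trips (a route and its reverse cost the same).
Orwell → Quarry → Fern → Grove → North → Juniper → Orwell: 22+10+21+14+4+5 = 76
Orwell → Quarry → Fern → Grove → Juniper → North → Orwell: 22+10+21+12+4+1 = 70
Orwell → Quarry → Fern → North → Grove → Juniper → Orwell: 22+10+17+14+12+5 = 80
Orwell → Quarry → Fern → North → Juniper → Grove → Orwell: 22+10+17+4+12+13 = 78
Orwell → Quarry → Fern → Juniper → Grove → North → Orwell: 22+10+15+12+14+1 = 74
Orwell → Quarry → Fern → Juniper → North → Grove → Orwell: 22+10+15+4+14+13 = 78
Orwell → Quarry → Grove → Fern → North → Juniper → Orwell: 22+11+21+17+4+5 = 80
Orwell → Quarry → Grove → Fern → Juniper → North → Orwell: 22+11+21+15+4+1 = 74
Orwell → Quarry → Grove → North → Fern → Juniper → Orwell: 22+11+14+17+15+5 = 84
Orwell → Quarry → Grove → North → Juniper → Fern → Orwell: 22+11+14+4+15+16 = 82
Orwell → Quarry → Grove → Juniper → Fern → North → Orwell: 22+11+12+15+17+1 = 78
Orwell → Quarry → Grove → Juniper → North → Fern → Orwell: 22+11+12+4+17+16 = 82
Orwell → Quarry → North → Fern → Grove → Juniper → Orwell: 22+23+17+21+12+5 = 100
Orwell → Quarry → North → Fern → Juniper → Grove → Orwell: 22+23+17+15+12+13 = 102
… (46 more)
Orwell → Fern → Quarry → Grove → Juniper → North → Orwell: 16+10+11+12+4+1 = 54  ← best
The minimum is 54.
One optimal route: Orwell → Fern → Quarry → Grove → Juniper → North → Orwell (or its reverse).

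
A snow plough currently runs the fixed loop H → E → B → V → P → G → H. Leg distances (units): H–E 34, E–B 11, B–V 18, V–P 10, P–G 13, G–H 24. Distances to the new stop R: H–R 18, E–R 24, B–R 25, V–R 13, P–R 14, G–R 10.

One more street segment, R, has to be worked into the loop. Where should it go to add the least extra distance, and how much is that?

Minimum extra distance: 4, inserting R between G and H.

Insertion cost between consecutive stops i–j is d(i,R) + d(R,j) − d(i,j):
  between H and E: 18 + 24 − 34 = 8
  between E and B: 24 + 25 − 11 = 38
  between B and V: 25 + 13 − 18 = 20
  between V and P: 13 + 14 − 10 = 17
  between P and G: 14 + 10 − 13 = 11
  between G and H: 10 + 18 − 24 = 4
Cheapest insertion is between G and H, adding 4.
New total = 110 + 4 = 114.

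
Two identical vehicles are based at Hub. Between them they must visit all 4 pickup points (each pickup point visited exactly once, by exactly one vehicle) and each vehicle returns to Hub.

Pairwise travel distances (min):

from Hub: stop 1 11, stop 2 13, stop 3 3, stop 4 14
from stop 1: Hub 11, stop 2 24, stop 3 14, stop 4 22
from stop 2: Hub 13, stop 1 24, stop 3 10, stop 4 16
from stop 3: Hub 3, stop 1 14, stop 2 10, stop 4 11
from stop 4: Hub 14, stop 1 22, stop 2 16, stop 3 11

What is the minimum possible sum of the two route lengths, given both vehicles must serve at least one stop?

Try each way of splitting the stops between the two vehicles (each non-empty) and, for each split, find the best tour for each vehicle:
  {stop 1} + {stop 2, stop 3, stop 4}: 22 + 43 = 65
  {stop 2} + {stop 1, stop 3, stop 4}: 26 + 47 = 73
  {stop 1, stop 2} + {stop 3, stop 4}: 48 + 28 = 76
  {stop 3} + {stop 1, stop 2, stop 4}: 6 + 62 = 68
  {stop 1, stop 3} + {stop 2, stop 4}: 28 + 43 = 71
  {stop 2, stop 3} + {stop 1, stop 4}: 26 + 47 = 73
  … (7 splits in total)
Best: vehicle 1 Hub → stop 1 → Hub = 22; vehicle 2 Hub → stop 2 → stop 4 → stop 3 → Hub = 43; combined 65.

65 min — the smallest possible combined total.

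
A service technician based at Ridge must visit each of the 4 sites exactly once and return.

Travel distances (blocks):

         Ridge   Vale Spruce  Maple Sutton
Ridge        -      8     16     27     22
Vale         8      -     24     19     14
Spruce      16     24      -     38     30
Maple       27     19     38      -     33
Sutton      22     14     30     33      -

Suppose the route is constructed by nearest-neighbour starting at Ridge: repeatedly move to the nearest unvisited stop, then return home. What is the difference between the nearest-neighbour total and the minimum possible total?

Excess over optimum: 11 blocks.

Ridge: Vale=8, Spruce=16, Sutton=22, Maple=27 ⇒ Vale
Vale: Sutton=14, Maple=19, Spruce=24 ⇒ Sutton
Sutton: Spruce=30, Maple=33 ⇒ Spruce
Spruce: Maple=38 ⇒ Maple
NN route Ridge → Vale → Sutton → Spruce → Maple → Ridge costs 117.
Optimal: Ridge → Vale → Maple → Sutton → Spruce → Ridge costs 106 (by enumerating all 12 distinct tours).
Excess = 117 − 106 = 11.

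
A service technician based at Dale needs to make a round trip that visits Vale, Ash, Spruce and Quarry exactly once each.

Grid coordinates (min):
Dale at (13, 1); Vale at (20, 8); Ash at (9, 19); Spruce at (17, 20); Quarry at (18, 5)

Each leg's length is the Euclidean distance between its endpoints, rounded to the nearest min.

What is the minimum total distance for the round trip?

There are 12 distinct closed tours to check (reversals are equivalent).
Dale-Vale-Ash-Spruce-Quarry-Dale: 10+16+8+15+6 = 55
Dale-Vale-Ash-Quarry-Spruce-Dale: 10+16+17+15+19 = 77
Dale-Vale-Spruce-Ash-Quarry-Dale: 10+12+8+17+6 = 53
Dale-Vale-Spruce-Quarry-Ash-Dale: 10+12+15+17+18 = 72
Dale-Vale-Quarry-Ash-Spruce-Dale: 10+4+17+8+19 = 58
Dale-Vale-Quarry-Spruce-Ash-Dale: 10+4+15+8+18 = 55
Dale-Ash-Vale-Spruce-Quarry-Dale: 18+16+12+15+6 = 67
Dale-Ash-Vale-Quarry-Spruce-Dale: 18+16+4+15+19 = 72
Dale-Ash-Spruce-Vale-Quarry-Dale: 18+8+12+4+6 = 48
Dale-Ash-Quarry-Vale-Spruce-Dale: 18+17+4+12+19 = 70
Dale-Spruce-Vale-Ash-Quarry-Dale: 19+12+16+17+6 = 70
Dale-Spruce-Ash-Vale-Quarry-Dale: 19+8+16+4+6 = 53
The minimum is 48.
One optimal route: Dale → Ash → Spruce → Vale → Quarry → Dale (or its reverse).

48 min — the shortest possible round trip.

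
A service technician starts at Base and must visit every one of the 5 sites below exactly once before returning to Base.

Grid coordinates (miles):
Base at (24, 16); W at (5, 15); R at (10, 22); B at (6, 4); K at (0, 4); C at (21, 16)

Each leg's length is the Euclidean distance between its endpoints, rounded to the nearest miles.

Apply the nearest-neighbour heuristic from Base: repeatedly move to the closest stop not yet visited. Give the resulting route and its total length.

From Base: distances to unvisited — C=3, R=15, W=19, B=22, K=27. Nearest is C (3).
From C: distances to unvisited — R=13, W=16, B=19, K=24. Nearest is R (13).
From R: distances to unvisited — W=9, B=18, K=21. Nearest is W (9).
From W: distances to unvisited — B=11, K=12. Nearest is B (11).
From B: distances to unvisited — K=6. Nearest is K (6).
Return K→Base: 27.
Total = 3 + 13 + 9 + 11 + 6 + 27 = 69.

Total distance 69 miles via the nearest-neighbour route Base → C → R → W → B → K → Base.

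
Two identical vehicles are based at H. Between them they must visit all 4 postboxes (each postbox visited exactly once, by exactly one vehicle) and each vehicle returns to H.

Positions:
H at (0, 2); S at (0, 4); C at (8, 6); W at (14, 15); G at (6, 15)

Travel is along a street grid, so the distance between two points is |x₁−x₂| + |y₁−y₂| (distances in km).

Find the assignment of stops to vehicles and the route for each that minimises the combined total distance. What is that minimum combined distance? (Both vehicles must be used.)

There are 2^3 − 1 = 7 ways to divide the 4 stops into two non-empty groups. For each, the best each vehicle can do is its own shortest tour through its group:
  {S} + {C, W, G}: 4 + 54 = 58
  {C} + {S, W, G}: 24 + 54 = 78
  {S, C} + {W, G}: 24 + 54 = 78
  {W} + {S, C, G}: 54 + 42 = 96
  {S, W} + {C, G}: 54 + 42 = 96
  {C, W} + {S, G}: 54 + 38 = 92
  … (7 splits in total)
Best: vehicle 1 H → S → H = 4; vehicle 2 H → C → W → G → H = 54; combined 58.

Minimum combined distance: 58 km.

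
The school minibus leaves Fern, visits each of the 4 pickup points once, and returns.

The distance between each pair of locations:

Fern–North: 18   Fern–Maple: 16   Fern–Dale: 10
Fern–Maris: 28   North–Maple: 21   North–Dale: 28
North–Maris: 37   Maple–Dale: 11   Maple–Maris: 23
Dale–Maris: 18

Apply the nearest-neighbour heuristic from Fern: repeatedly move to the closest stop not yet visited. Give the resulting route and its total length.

At Fern the remaining stops are Dale 10, Maple 16, North 18, Maris 28; go to Dale.
At Dale the remaining stops are Maple 11, Maris 18, North 28; go to Maple.
At Maple the remaining stops are North 21, Maris 23; go to North.
At North the remaining stops are Maris 37; go to Maris.
Return Maris→Fern: 28.
Total = 10 + 11 + 21 + 37 + 28 = 107.

107 along Fern → Dale → Maple → North → Maris → Fern.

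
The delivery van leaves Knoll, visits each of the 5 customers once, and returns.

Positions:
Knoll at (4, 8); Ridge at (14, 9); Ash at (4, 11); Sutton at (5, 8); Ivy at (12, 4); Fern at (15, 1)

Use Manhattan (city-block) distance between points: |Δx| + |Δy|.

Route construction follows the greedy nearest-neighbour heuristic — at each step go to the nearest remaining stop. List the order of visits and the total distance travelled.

Knoll → [Sutton:1 / Ash:3 / Ridge:11 / Ivy:12 / Fern:18] → Sutton (1)
Sutton → [Ash:4 / Ridge:10 / Ivy:11 / Fern:17] → Ash (4)
Ash → [Ridge:12 / Ivy:15 / Fern:21] → Ridge (12)
Ridge → [Ivy:7 / Fern:9] → Ivy (7)
Ivy → [Fern:6] → Fern (6)
Return Fern→Knoll: 18.
Total = 1 + 4 + 12 + 7 + 6 + 18 = 48.

Nearest-neighbour total = 48; route Knoll → Sutton → Ash → Ridge → Ivy → Fern → Knoll.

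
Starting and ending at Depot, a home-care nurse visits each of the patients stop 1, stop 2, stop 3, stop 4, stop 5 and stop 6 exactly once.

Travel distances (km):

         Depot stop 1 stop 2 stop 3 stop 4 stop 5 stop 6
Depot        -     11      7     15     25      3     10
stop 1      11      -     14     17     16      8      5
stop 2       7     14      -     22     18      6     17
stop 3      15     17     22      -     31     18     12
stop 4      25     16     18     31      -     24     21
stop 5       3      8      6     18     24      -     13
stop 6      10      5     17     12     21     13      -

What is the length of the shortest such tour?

Minimum total distance: 75 km.

Depot - stop 1 - stop 2 - stop 3 - stop 4 - stop 5 - stop 6 - Depot: 11+14+22+31+24+13+10 = 125
Depot - stop 1 - stop 2 - stop 3 - stop 4 - stop 6 - stop 5 - Depot: 11+14+22+31+21+13+3 = 115
Depot - stop 1 - stop 2 - stop 3 - stop 5 - stop 4 - stop 6 - Depot: 11+14+22+18+24+21+10 = 120
Depot - stop 1 - stop 2 - stop 3 - stop 5 - stop 6 - stop 4 - Depot: 11+14+22+18+13+21+25 = 124
Depot - stop 1 - stop 2 - stop 3 - stop 6 - stop 4 - stop 5 - Depot: 11+14+22+12+21+24+3 = 107
Depot - stop 1 - stop 2 - stop 3 - stop 6 - stop 5 - stop 4 - Depot: 11+14+22+12+13+24+25 = 121
Depot - stop 1 - stop 2 - stop 4 - stop 3 - stop 5 - stop 6 - Depot: 11+14+18+31+18+13+10 = 115
Depot - stop 1 - stop 2 - stop 4 - stop 3 - stop 6 - stop 5 - Depot: 11+14+18+31+12+13+3 = 102
… (352 more)
Depot - stop 3 - stop 6 - stop 1 - stop 4 - stop 2 - stop 5 - Depot: 15+12+5+16+18+6+3 = 75  ← best
The minimum is 75.
One optimal route: Depot → stop 3 → stop 6 → stop 1 → stop 4 → stop 2 → stop 5 → Depot (or its reverse).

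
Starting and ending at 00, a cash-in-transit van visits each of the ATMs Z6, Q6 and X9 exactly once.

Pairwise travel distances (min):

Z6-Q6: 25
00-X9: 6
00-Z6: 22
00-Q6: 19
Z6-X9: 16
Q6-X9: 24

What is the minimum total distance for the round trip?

Shortest round trip = 66 min.

There are 3 distinct closed tours to check (reversals are equivalent).
00 - Z6 - Q6 - X9 - 00: 22+25+24+6 = 77
00 - Z6 - X9 - Q6 - 00: 22+16+24+19 = 81
00 - Q6 - Z6 - X9 - 00: 19+25+16+6 = 66
The minimum is 66.
One optimal route: 00 → Q6 → Z6 → X9 → 00 (or its reverse).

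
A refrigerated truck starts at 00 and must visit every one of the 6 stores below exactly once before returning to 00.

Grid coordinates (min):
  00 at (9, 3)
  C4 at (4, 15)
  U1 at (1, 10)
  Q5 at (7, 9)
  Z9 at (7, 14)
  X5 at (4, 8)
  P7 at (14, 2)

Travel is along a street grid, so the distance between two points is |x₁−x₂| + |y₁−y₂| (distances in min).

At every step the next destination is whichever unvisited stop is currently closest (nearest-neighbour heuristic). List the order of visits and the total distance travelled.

54 min along 00 → P7 → Q5 → X5 → U1 → C4 → Z9 → 00.

From 00: distances to unvisited — P7=6, Q5=8, X5=10, Z9=13, U1=15, C4=17. Nearest is P7 (6).
From P7: distances to unvisited — Q5=14, X5=16, Z9=19, U1=21, C4=23. Nearest is Q5 (14).
From Q5: distances to unvisited — X5=4, Z9=5, U1=7, C4=9. Nearest is X5 (4).
From X5: distances to unvisited — U1=5, C4=7, Z9=9. Nearest is U1 (5).
From U1: distances to unvisited — C4=8, Z9=10. Nearest is C4 (8).
From C4: distances to unvisited — Z9=4. Nearest is Z9 (4).
Return Z9→00: 13.
Total = 6 + 14 + 4 + 5 + 8 + 4 + 13 = 54.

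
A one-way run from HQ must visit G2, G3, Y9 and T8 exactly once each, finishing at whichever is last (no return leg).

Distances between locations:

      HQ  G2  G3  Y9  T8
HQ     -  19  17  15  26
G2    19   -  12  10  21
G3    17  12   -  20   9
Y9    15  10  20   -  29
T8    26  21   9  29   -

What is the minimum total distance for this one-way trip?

Minimum one-way distance = 46.

There are 4! = 24 possible orderings.
HQ→G2→G3→Y9→T8: 19+12+20+29 = 80
HQ→G2→G3→T8→Y9: 19+12+9+29 = 69
HQ→G2→Y9→G3→T8: 19+10+20+9 = 58
HQ→G2→Y9→T8→G3: 19+10+29+9 = 67
HQ→G2→T8→G3→Y9: 19+21+9+20 = 69
HQ→G2→T8→Y9→G3: 19+21+29+20 = 89
HQ→G3→G2→Y9→T8: 17+12+10+29 = 68
HQ→G3→G2→T8→Y9: 17+12+21+29 = 79
HQ→G3→Y9→G2→T8: 17+20+10+21 = 68
HQ→G3→Y9→T8→G2: 17+20+29+21 = 87
HQ→G3→T8→G2→Y9: 17+9+21+10 = 57
HQ→G3→T8→Y9→G2: 17+9+29+10 = 65
HQ→Y9→G2→G3→T8: 15+10+12+9 = 46
HQ→Y9→G2→T8→G3: 15+10+21+9 = 55
… (10 more)
The minimum is 46.
One shortest path: HQ → Y9 → G2 → G3 → T8.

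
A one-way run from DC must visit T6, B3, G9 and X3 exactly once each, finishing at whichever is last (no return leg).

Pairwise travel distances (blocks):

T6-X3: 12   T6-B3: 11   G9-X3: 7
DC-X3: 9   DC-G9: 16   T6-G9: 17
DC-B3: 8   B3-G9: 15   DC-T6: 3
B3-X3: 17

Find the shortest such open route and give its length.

Minimum one-way distance = 36 blocks.

There are 4! = 24 possible orderings.
DC → T6 → B3 → G9 → X3: 3+11+15+7 = 36
DC → T6 → B3 → X3 → G9: 3+11+17+7 = 38
DC → T6 → G9 → B3 → X3: 3+17+15+17 = 52
DC → T6 → G9 → X3 → B3: 3+17+7+17 = 44
DC → T6 → X3 → B3 → G9: 3+12+17+15 = 47
DC → T6 → X3 → G9 → B3: 3+12+7+15 = 37
DC → B3 → T6 → G9 → X3: 8+11+17+7 = 43
DC → B3 → T6 → X3 → G9: 8+11+12+7 = 38
DC → B3 → G9 → T6 → X3: 8+15+17+12 = 52
DC → B3 → G9 → X3 → T6: 8+15+7+12 = 42
DC → B3 → X3 → T6 → G9: 8+17+12+17 = 54
DC → B3 → X3 → G9 → T6: 8+17+7+17 = 49
DC → G9 → T6 → B3 → X3: 16+17+11+17 = 61
DC → G9 → T6 → X3 → B3: 16+17+12+17 = 62
… (10 more)
The minimum is 36.
One shortest path: DC → T6 → B3 → G9 → X3.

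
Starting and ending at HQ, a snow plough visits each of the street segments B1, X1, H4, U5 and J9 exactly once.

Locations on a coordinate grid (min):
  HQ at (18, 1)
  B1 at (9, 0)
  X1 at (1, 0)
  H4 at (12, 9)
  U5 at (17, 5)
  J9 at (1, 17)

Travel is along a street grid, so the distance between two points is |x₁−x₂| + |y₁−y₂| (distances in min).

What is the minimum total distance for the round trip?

HQ - B1 - X1 - H4 - U5 - J9 - HQ: 10+8+20+9+28+33 = 108
HQ - B1 - X1 - H4 - J9 - U5 - HQ: 10+8+20+19+28+5 = 90
HQ - B1 - X1 - U5 - H4 - J9 - HQ: 10+8+21+9+19+33 = 100
HQ - B1 - X1 - U5 - J9 - H4 - HQ: 10+8+21+28+19+14 = 100
HQ - B1 - X1 - J9 - H4 - U5 - HQ: 10+8+17+19+9+5 = 68
HQ - B1 - X1 - J9 - U5 - H4 - HQ: 10+8+17+28+9+14 = 86
HQ - B1 - H4 - X1 - U5 - J9 - HQ: 10+12+20+21+28+33 = 124
HQ - B1 - H4 - X1 - J9 - U5 - HQ: 10+12+20+17+28+5 = 92
HQ - B1 - H4 - U5 - X1 - J9 - HQ: 10+12+9+21+17+33 = 102
HQ - B1 - H4 - U5 - J9 - X1 - HQ: 10+12+9+28+17+18 = 94
HQ - B1 - H4 - J9 - X1 - U5 - HQ: 10+12+19+17+21+5 = 84
HQ - B1 - H4 - J9 - U5 - X1 - HQ: 10+12+19+28+21+18 = 108
HQ - B1 - U5 - X1 - H4 - J9 - HQ: 10+13+21+20+19+33 = 116
HQ - B1 - U5 - X1 - J9 - H4 - HQ: 10+13+21+17+19+14 = 94
… (46 more)
The minimum is 68.
One optimal route: HQ → B1 → X1 → J9 → H4 → U5 → HQ (or its reverse).

Shortest round trip = 68 min.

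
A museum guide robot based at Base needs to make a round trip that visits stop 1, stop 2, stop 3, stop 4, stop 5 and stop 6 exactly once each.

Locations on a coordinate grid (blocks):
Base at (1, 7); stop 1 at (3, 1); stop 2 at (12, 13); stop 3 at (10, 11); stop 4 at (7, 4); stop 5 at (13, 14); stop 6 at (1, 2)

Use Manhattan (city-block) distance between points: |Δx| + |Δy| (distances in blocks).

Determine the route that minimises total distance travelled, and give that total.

There are 360 distinct closed tours to check (reversals are equivalent).
Base → stop 1 → stop 2 → stop 3 → stop 4 → stop 5 → stop 6 → Base: 8+21+4+10+16+24+5 = 88
Base → stop 1 → stop 2 → stop 3 → stop 4 → stop 6 → stop 5 → Base: 8+21+4+10+8+24+19 = 94
Base → stop 1 → stop 2 → stop 3 → stop 5 → stop 4 → stop 6 → Base: 8+21+4+6+16+8+5 = 68
Base → stop 1 → stop 2 → stop 3 → stop 5 → stop 6 → stop 4 → Base: 8+21+4+6+24+8+9 = 80
Base → stop 1 → stop 2 → stop 3 → stop 6 → stop 4 → stop 5 → Base: 8+21+4+18+8+16+19 = 94
Base → stop 1 → stop 2 → stop 3 → stop 6 → stop 5 → stop 4 → Base: 8+21+4+18+24+16+9 = 100
Base → stop 1 → stop 2 → stop 4 → stop 3 → stop 5 → stop 6 → Base: 8+21+14+10+6+24+5 = 88
Base → stop 1 → stop 2 → stop 4 → stop 3 → stop 6 → stop 5 → Base: 8+21+14+10+18+24+19 = 114
… (352 more)
Base → stop 2 → stop 5 → stop 3 → stop 4 → stop 1 → stop 6 → Base: 17+2+6+10+7+3+5 = 50  ← best
The minimum is 50.
One optimal route: Base → stop 2 → stop 5 → stop 3 → stop 4 → stop 1 → stop 6 → Base (or its reverse).

50 blocks — the shortest possible round trip.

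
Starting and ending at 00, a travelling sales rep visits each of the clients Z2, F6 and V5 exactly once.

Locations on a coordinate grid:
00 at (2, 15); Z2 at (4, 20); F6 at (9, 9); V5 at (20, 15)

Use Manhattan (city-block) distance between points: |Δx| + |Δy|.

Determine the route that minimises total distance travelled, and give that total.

There are 3 distinct closed tours to check (reversals are equivalent).
00 - Z2 - F6 - V5 - 00: 7+16+17+18 = 58
00 - Z2 - V5 - F6 - 00: 7+21+17+13 = 58
00 - F6 - Z2 - V5 - 00: 13+16+21+18 = 68
The minimum is 58.
One optimal route: 00 → Z2 → F6 → V5 → 00 (or its reverse).

Minimum total distance: 58.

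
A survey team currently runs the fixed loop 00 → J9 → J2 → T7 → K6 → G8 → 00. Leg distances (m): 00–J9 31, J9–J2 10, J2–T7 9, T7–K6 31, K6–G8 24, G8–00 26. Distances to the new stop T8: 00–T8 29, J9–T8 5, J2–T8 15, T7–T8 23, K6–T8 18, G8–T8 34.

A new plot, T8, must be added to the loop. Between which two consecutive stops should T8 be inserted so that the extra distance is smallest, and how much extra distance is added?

Adding 3 m by placing T8 on the 00–J9 leg.

Insertion cost between consecutive stops i–j is d(i,T8) + d(T8,j) − d(i,j):
  between 00 and J9: 29 + 5 − 31 = 3
  between J9 and J2: 5 + 15 − 10 = 10
  between J2 and T7: 15 + 23 − 9 = 29
  between T7 and K6: 23 + 18 − 31 = 10
  between K6 and G8: 18 + 34 − 24 = 28
  between G8 and 00: 34 + 29 − 26 = 37
Cheapest insertion is between 00 and J9, adding 3.
New total = 131 + 3 = 134.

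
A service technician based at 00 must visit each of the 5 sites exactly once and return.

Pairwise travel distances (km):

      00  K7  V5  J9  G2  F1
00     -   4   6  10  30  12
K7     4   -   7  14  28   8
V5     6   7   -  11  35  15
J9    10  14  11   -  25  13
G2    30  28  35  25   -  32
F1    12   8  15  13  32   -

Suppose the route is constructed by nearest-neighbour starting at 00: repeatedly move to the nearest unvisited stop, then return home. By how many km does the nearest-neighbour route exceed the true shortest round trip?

From 00: K7=4, V5=6, J9=10, F1=12, G2=30 → choose K7 (4).
From K7: V5=7, F1=8, J9=14, G2=28 → choose V5 (7).
From V5: J9=11, F1=15, G2=35 → choose J9 (11).
From J9: F1=13, G2=25 → choose F1 (13).
From F1: G2=32 → choose G2 (32).
NN route 00 → K7 → V5 → J9 → F1 → G2 → 00 costs 97.
Optimal: 00 → K7 → F1 → G2 → J9 → V5 → 00 costs 86 (by enumerating all 60 distinct tours).
Excess = 97 − 86 = 11.

Excess over optimum: 11 km.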